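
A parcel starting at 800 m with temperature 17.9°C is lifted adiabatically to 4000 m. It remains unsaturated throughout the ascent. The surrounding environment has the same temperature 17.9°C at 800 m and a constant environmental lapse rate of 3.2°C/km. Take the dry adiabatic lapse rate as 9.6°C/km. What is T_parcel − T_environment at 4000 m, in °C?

Parcel:
  800–4000 m, dry: Δz = 3.2 km ⇒ ΔT = -30.72°C; T = -12.82°C
Environment:
  800–4000 m, environment: Δz = 3.2 km ⇒ ΔT = -10.24°C; T = 7.66°C
T_parcel − T_env = -12.82 − 7.66 = -20.48°C

-20.48°C (parcel cooler than environment)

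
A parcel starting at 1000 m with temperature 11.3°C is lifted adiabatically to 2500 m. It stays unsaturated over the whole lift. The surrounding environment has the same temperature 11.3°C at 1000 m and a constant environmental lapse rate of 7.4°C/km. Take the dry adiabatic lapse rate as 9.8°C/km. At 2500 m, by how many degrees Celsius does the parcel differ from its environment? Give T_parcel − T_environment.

Parcel:
  1000 → 2500 m (dry, 9.8°C/km): ΔT = -9.8 × 1.5 = -14.7°C → T = -3.4°C
Environment:
  1000 → 2500 m (environment, 7.4°C/km): ΔT = -7.4 × 1.5 = -11.1°C → T = 0.2°C
T_parcel − T_env = -3.4 − 0.2 = -3.6°C

-3.6°C (parcel cooler than environment)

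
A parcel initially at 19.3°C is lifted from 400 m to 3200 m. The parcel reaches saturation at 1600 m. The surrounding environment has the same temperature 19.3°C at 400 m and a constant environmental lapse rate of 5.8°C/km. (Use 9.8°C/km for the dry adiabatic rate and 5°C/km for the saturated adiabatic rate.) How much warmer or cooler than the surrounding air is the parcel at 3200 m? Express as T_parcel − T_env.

Parcel:
  400–1600 m, dry: Δz = 1.2 km ⇒ ΔT = -11.76°C; T = 7.54°C
  1600–3200 m, saturated: Δz = 1.6 km ⇒ ΔT = -8°C; T = -0.46°C
Environment:
  400–3200 m, environment: Δz = 2.8 km ⇒ ΔT = -16.24°C; T = 3.06°C
T_parcel − T_env = -0.46 − 3.06 = -3.52°C

-3.52°C (parcel cooler than environment)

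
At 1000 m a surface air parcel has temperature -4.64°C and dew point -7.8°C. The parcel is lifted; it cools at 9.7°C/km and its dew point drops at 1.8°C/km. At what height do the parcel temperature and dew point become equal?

T and T_d converge at 9.7 − 1.8 = 7.9°C per km
Height above start = (-4.64 − (-7.8)) / 7.9 = 0.4 km
LCL altitude = 1000 m + 400 m = 1400 m

1400 m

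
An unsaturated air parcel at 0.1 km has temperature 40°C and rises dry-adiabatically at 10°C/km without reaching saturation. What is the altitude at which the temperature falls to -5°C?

Height above start = (40 − (-5)) / 10 = 4.5 km
Altitude = 100 m + 4500 m = 4600 m

4.6 km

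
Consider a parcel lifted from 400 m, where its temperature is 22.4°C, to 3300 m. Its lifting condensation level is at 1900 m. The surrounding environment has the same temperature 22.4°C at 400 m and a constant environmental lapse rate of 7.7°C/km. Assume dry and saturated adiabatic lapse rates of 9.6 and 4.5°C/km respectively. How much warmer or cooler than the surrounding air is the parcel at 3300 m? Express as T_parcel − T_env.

Parcel:
  400–1900 m, dry: Δz = 1.5 km ⇒ ΔT = -14.4°C; T = 8°C
  1900–3300 m, saturated: Δz = 1.4 km ⇒ ΔT = -6.3°C; T = 1.7°C
Environment:
  400–3300 m, environment: Δz = 2.9 km ⇒ ΔT = -22.33°C; T = 0.07°C
T_parcel − T_env = 1.7 − 0.07 = +1.63°C

+1.63°C (parcel warmer than environment)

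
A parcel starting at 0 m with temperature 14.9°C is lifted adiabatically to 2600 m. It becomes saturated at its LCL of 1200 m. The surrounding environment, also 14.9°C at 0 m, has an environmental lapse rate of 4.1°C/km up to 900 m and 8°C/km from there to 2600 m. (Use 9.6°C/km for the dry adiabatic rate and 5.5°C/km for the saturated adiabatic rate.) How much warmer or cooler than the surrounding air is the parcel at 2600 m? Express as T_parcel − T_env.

-1.93°C (parcel cooler than environment)

Parcel:
  Dry to 1200 m: -9.6 × 1.2 km = -11.52°C, so T = 3.38°C.
  Saturated to 2600 m: -5.5 × 1.4 km = -7.7°C, so T = -4.32°C.
Environment:
  Environment, lower layer to 900 m: -4.1 × 0.9 km = -3.69°C, so T = 11.21°C.
  Environment, upper layer to 2600 m: -8 × 1.7 km = -13.6°C, so T = -2.39°C.
T_parcel − T_env = -4.32 − (-2.39) = -1.93°C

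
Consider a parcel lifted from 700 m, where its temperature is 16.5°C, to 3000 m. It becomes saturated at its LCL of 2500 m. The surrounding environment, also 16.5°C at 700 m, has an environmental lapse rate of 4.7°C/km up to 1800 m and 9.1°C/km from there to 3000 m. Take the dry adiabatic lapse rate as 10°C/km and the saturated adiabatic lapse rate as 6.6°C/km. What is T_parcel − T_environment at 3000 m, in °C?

Parcel:
  700–2500 m, dry: Δz = 1.8 km ⇒ ΔT = -18°C; T = -1.5°C
  2500–3000 m, saturated: Δz = 0.5 km ⇒ ΔT = -3.3°C; T = -4.8°C
Environment:
  700–1800 m, environment, lower layer: Δz = 1.1 km ⇒ ΔT = -5.17°C; T = 11.33°C
  1800–3000 m, environment, upper layer: Δz = 1.2 km ⇒ ΔT = -10.92°C; T = 0.41°C
T_parcel − T_env = -4.8 − 0.41 = -5.21°C

-5.21°C (parcel cooler than environment)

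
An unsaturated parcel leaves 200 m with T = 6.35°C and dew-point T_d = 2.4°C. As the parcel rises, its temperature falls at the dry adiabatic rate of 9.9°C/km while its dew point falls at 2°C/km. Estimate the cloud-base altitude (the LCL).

700 m

T and T_d converge at 9.9 − 2 = 7.9°C per km
Height above start = (6.35 − 2.4) / 7.9 = 0.5 km
LCL altitude = 200 m + 500 m = 700 m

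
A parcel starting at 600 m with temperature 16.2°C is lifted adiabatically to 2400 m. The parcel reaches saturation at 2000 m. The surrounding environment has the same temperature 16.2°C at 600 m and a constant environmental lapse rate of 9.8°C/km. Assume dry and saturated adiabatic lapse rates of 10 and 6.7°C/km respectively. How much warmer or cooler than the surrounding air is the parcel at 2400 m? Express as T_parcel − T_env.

+0.96°C (parcel warmer than environment)

Parcel:
  From 600 m to 2000 m (dry): cools by 10 × 1.4 = 14°C, giving 2.2°C.
  From 2000 m to 2400 m (saturated): cools by 6.7 × 0.4 = 2.68°C, giving -0.48°C.
Environment:
  From 600 m to 2400 m (environment): cools by 9.8 × 1.8 = 17.64°C, giving -1.44°C.
T_parcel − T_env = -0.48 − (-1.44) = +0.96°C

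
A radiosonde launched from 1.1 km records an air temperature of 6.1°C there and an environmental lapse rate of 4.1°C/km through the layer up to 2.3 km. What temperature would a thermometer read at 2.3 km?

1.18°C

1100 → 2300 m (environmental, 4.1°C/km): ΔT = -4.1 × 1.2 = -4.92°C → T = 1.18°C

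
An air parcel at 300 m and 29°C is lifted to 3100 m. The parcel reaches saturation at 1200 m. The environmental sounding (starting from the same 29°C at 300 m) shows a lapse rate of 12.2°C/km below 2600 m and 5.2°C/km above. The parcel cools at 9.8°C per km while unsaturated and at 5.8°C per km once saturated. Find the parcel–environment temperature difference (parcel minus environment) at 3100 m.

+10.82°C (parcel warmer than environment)

Parcel:
  300 → 1200 m (dry, 9.8°C/km): ΔT = -9.8 × 0.9 = -8.82°C → T = 20.18°C
  1200 → 3100 m (saturated, 5.8°C/km): ΔT = -5.8 × 1.9 = -11.02°C → T = 9.16°C
Environment:
  300 → 2600 m (environment, lower layer, 12.2°C/km): ΔT = -12.2 × 2.3 = -28.06°C → T = 0.94°C
  2600 → 3100 m (environment, upper layer, 5.2°C/km): ΔT = -5.2 × 0.5 = -2.6°C → T = -1.66°C
T_parcel − T_env = 9.16 − (-1.66) = +10.82°C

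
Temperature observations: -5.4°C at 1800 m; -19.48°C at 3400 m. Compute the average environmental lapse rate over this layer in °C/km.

8.8°C/km

Γ = −ΔT/Δz = (-5.4 − (-19.48)) / (3400 − 1800) m
  = 14.08°C / 1.6 km = 8.8°C/km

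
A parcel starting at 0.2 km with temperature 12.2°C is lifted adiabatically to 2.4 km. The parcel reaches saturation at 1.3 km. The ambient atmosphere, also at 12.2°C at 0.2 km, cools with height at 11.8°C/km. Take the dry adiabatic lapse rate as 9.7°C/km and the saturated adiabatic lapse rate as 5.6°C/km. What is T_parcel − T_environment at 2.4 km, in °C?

+9.13°C (parcel warmer than environment)

Parcel:
  Dry to 1300 m: -9.7 × 1.1 km = -10.67°C, so T = 1.53°C.
  Saturated to 2400 m: -5.6 × 1.1 km = -6.16°C, so T = -4.63°C.
Environment:
  Environment to 2400 m: -11.8 × 2.2 km = -25.96°C, so T = -13.76°C.
T_parcel − T_env = -4.63 − (-13.76) = +9.13°C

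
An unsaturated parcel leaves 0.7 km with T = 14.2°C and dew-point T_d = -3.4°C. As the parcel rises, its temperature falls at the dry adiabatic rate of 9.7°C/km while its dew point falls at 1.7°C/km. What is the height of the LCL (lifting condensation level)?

2.9 km

T and T_d converge at 9.7 − 1.7 = 8°C per km
Height above start = (14.2 − (-3.4)) / 8 = 2.2 km
LCL altitude = 700 m + 2200 m = 2900 m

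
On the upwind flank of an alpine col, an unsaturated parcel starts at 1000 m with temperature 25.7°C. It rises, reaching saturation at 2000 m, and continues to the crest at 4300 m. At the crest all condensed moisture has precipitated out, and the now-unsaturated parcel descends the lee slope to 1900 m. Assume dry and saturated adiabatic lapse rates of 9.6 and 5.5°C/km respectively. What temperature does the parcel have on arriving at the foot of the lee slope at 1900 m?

26.49°C

1000 → 2000 m (dry, 9.6°C/km): ΔT = -9.6 × 1 = -9.6°C → T = 16.1°C
2000 → 4300 m (saturated, 5.5°C/km): ΔT = -5.5 × 2.3 = -12.65°C → T = 3.45°C
4300 → 1900 m (dry descent, 9.6°C/km): ΔT = +9.6 × 2.4 = +23.04°C → T = 26.49°C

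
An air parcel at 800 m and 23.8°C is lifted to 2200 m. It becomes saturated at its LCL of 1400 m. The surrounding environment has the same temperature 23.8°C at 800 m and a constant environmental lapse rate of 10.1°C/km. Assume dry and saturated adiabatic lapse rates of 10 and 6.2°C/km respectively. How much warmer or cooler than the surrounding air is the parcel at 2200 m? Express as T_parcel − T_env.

+3.18°C (parcel warmer than environment)

Parcel:
  800 → 1400 m (dry, 10°C/km): ΔT = -10 × 0.6 = -6°C → T = 17.8°C
  1400 → 2200 m (saturated, 6.2°C/km): ΔT = -6.2 × 0.8 = -4.96°C → T = 12.84°C
Environment:
  800 → 2200 m (environment, 10.1°C/km): ΔT = -10.1 × 1.4 = -14.14°C → T = 9.66°C
T_parcel − T_env = 12.84 − 9.66 = +3.18°C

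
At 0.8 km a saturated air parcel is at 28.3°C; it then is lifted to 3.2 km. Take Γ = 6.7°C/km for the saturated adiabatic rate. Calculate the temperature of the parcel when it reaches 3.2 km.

Saturated adiabatic to 3200 m: -6.7 × 2.4 km = -16.08°C, so T = 12.22°C.

12.22°C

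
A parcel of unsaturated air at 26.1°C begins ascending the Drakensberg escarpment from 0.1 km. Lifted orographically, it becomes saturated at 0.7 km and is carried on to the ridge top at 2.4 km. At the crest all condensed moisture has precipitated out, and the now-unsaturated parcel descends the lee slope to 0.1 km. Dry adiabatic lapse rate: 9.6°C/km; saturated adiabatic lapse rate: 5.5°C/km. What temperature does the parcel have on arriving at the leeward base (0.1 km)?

100–700 m, dry: Δz = 0.6 km ⇒ ΔT = -5.76°C; T = 20.34°C
700–2400 m, saturated: Δz = 1.7 km ⇒ ΔT = -9.35°C; T = 10.99°C
2400–100 m, dry descent: Δz = 2.3 km ⇒ ΔT = +22.08°C; T = 33.07°C

33.07°C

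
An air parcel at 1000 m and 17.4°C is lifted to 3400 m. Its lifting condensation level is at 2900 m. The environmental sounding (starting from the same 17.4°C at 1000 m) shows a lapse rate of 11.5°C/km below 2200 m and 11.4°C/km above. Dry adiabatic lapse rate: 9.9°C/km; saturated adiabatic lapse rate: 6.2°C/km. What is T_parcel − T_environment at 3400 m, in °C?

Parcel:
  1000–2900 m, dry: Δz = 1.9 km ⇒ ΔT = -18.81°C; T = -1.41°C
  2900–3400 m, saturated: Δz = 0.5 km ⇒ ΔT = -3.1°C; T = -4.51°C
Environment:
  1000–2200 m, environment, lower layer: Δz = 1.2 km ⇒ ΔT = -13.8°C; T = 3.6°C
  2200–3400 m, environment, upper layer: Δz = 1.2 km ⇒ ΔT = -13.68°C; T = -10.08°C
T_parcel − T_env = -4.51 − (-10.08) = +5.57°C

+5.57°C (parcel warmer than environment)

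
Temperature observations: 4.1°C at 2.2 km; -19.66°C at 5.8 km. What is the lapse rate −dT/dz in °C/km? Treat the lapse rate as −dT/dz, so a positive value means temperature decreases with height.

6.6°C/km

Γ = −ΔT/Δz = (4.1 − (-19.66)) / (5800 − 2200) m
  = 23.76°C / 3.6 km = 6.6°C/km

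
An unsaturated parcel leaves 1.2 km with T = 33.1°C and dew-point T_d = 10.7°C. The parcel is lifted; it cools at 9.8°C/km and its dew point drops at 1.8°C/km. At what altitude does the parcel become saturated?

T and T_d converge at 9.8 − 1.8 = 8°C per km
Height above start = (33.1 − 10.7) / 8 = 2.8 km
LCL altitude = 1200 m + 2800 m = 4000 m

4 km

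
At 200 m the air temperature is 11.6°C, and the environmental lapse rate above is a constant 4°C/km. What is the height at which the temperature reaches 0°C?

3100 m

Height above start = (11.6 − 0) / 4 = 2.9 km
Altitude = 200 m + 2900 m = 3100 m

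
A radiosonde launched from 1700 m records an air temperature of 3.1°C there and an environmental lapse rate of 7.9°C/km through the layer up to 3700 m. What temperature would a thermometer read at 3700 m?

Environmental to 3700 m: -7.9 × 2 km = -15.8°C, so T = -12.7°C.

-12.7°C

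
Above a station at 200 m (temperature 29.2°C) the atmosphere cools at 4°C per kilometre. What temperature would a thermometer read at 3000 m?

200 → 3000 m (environmental, 4°C/km): ΔT = -4 × 2.8 = -11.2°C → T = 18°C

18°C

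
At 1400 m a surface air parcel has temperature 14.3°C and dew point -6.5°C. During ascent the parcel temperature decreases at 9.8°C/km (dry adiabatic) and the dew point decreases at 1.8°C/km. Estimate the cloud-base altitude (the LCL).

T and T_d converge at 9.8 − 1.8 = 8°C per km
Height above start = (14.3 − (-6.5)) / 8 = 2.6 km
LCL altitude = 1400 m + 2600 m = 4000 m

4000 m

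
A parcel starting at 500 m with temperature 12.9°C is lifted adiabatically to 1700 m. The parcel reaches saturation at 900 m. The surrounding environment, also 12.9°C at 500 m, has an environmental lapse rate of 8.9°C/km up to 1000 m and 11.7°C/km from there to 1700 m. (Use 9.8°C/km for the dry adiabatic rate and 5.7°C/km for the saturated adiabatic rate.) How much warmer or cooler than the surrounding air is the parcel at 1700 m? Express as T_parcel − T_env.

Parcel:
  From 500 m to 900 m (dry): cools by 9.8 × 0.4 = 3.92°C, giving 8.98°C.
  From 900 m to 1700 m (saturated): cools by 5.7 × 0.8 = 4.56°C, giving 4.42°C.
Environment:
  From 500 m to 1000 m (environment, lower layer): cools by 8.9 × 0.5 = 4.45°C, giving 8.45°C.
  From 1000 m to 1700 m (environment, upper layer): cools by 11.7 × 0.7 = 8.19°C, giving 0.26°C.
T_parcel − T_env = 4.42 − 0.26 = +4.16°C

+4.16°C (parcel warmer than environment)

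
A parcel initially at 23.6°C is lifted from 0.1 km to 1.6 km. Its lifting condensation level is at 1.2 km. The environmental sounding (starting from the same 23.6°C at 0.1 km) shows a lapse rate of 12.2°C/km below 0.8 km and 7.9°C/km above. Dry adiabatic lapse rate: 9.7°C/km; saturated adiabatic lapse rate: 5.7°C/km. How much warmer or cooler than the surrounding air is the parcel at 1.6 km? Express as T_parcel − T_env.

+1.91°C (parcel warmer than environment)

Parcel:
  Dry to 1200 m: -9.7 × 1.1 km = -10.67°C, so T = 12.93°C.
  Saturated to 1600 m: -5.7 × 0.4 km = -2.28°C, so T = 10.65°C.
Environment:
  Environment, lower layer to 800 m: -12.2 × 0.7 km = -8.54°C, so T = 15.06°C.
  Environment, upper layer to 1600 m: -7.9 × 0.8 km = -6.32°C, so T = 8.74°C.
T_parcel − T_env = 10.65 − 8.74 = +1.91°C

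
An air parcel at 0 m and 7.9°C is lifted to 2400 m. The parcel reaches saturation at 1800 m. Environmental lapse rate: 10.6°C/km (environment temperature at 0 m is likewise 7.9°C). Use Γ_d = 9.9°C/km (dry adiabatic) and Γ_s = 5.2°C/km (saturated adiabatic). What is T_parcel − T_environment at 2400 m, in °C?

+4.5°C (parcel warmer than environment)

Parcel:
  0–1800 m, dry: Δz = 1.8 km ⇒ ΔT = -17.82°C; T = -9.92°C
  1800–2400 m, saturated: Δz = 0.6 km ⇒ ΔT = -3.12°C; T = -13.04°C
Environment:
  0–2400 m, environment: Δz = 2.4 km ⇒ ΔT = -25.44°C; T = -17.54°C
T_parcel − T_env = -13.04 − (-17.54) = +4.5°C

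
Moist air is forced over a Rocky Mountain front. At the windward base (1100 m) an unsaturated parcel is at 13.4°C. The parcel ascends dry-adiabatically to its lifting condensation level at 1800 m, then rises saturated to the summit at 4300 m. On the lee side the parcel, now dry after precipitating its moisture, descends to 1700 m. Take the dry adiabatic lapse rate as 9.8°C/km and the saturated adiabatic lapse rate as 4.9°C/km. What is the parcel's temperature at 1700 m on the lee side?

19.77°C

1100–1800 m, dry: Δz = 0.7 km ⇒ ΔT = -6.86°C; T = 6.54°C
1800–4300 m, saturated: Δz = 2.5 km ⇒ ΔT = -12.25°C; T = -5.71°C
4300–1700 m, dry descent: Δz = 2.6 km ⇒ ΔT = +25.48°C; T = 19.77°C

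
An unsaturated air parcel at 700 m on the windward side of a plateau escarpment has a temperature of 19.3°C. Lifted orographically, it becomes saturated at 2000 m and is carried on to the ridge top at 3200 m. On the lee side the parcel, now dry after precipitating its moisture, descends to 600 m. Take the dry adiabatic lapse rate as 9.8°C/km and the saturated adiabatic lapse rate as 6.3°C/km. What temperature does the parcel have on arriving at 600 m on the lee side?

24.48°C

From 700 m to 2000 m (dry): cools by 9.8 × 1.3 = 12.74°C, giving 6.56°C.
From 2000 m to 3200 m (saturated): cools by 6.3 × 1.2 = 7.56°C, giving -1°C.
From 3200 m to 600 m (dry descent): warms by 9.8 × 2.6 = 25.48°C, giving 24.48°C.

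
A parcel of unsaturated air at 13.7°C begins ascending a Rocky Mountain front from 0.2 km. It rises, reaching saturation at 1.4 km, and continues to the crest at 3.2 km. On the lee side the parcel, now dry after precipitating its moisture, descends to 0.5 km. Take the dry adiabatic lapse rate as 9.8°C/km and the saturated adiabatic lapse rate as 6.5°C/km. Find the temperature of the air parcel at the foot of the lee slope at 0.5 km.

16.7°C

200 → 1400 m (dry, 9.8°C/km): ΔT = -9.8 × 1.2 = -11.76°C → T = 1.94°C
1400 → 3200 m (saturated, 6.5°C/km): ΔT = -6.5 × 1.8 = -11.7°C → T = -9.76°C
3200 → 500 m (dry descent, 9.8°C/km): ΔT = +9.8 × 2.7 = +26.46°C → T = 16.7°C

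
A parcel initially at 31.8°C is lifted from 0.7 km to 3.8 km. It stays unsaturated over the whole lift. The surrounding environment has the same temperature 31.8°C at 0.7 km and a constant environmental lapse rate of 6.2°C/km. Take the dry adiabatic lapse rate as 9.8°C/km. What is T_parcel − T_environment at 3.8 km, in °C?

-11.16°C (parcel cooler than environment)

Parcel:
  700–3800 m, dry: Δz = 3.1 km ⇒ ΔT = -30.38°C; T = 1.42°C
Environment:
  700–3800 m, environment: Δz = 3.1 km ⇒ ΔT = -19.22°C; T = 12.58°C
T_parcel − T_env = 1.42 − 12.58 = -11.16°C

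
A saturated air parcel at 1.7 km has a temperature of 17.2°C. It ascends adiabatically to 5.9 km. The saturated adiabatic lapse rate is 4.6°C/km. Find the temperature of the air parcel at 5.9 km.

From 1700 m to 5900 m (saturated adiabatic): cools by 4.6 × 4.2 = 19.32°C, giving -2.12°C.

-2.12°C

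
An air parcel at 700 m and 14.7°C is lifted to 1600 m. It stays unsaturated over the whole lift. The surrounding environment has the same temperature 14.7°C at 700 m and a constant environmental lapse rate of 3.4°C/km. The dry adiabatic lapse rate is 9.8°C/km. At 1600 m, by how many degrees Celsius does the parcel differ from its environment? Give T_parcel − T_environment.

Parcel:
  700 → 1600 m (dry, 9.8°C/km): ΔT = -9.8 × 0.9 = -8.82°C → T = 5.88°C
Environment:
  700 → 1600 m (environment, 3.4°C/km): ΔT = -3.4 × 0.9 = -3.06°C → T = 11.64°C
T_parcel − T_env = 5.88 − 11.64 = -5.76°C

-5.76°C (parcel cooler than environment)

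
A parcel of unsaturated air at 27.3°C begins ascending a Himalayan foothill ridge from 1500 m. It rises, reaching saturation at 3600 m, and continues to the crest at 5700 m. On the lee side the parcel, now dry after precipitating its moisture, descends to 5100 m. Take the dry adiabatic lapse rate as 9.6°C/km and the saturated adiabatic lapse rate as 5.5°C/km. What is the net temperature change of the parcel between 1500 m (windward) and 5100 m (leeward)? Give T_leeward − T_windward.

1500 → 3600 m (dry, 9.6°C/km): ΔT = -9.6 × 2.1 = -20.16°C → T = 7.14°C
3600 → 5700 m (saturated, 5.5°C/km): ΔT = -5.5 × 2.1 = -11.55°C → T = -4.41°C
5700 → 5100 m (dry descent, 9.6°C/km): ΔT = +9.6 × 0.6 = +5.76°C → T = 1.35°C
Net change vs windward start: 1.35 − 27.3 = -25.95°C

-25.95°C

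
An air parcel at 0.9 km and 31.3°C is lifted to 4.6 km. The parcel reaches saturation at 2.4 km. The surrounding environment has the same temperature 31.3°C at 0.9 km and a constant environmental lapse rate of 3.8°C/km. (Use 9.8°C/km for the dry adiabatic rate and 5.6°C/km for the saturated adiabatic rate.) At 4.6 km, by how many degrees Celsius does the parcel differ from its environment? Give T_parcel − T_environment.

Parcel:
  900–2400 m, dry: Δz = 1.5 km ⇒ ΔT = -14.7°C; T = 16.6°C
  2400–4600 m, saturated: Δz = 2.2 km ⇒ ΔT = -12.32°C; T = 4.28°C
Environment:
  900–4600 m, environment: Δz = 3.7 km ⇒ ΔT = -14.06°C; T = 17.24°C
T_parcel − T_env = 4.28 − 17.24 = -12.96°C

-12.96°C (parcel cooler than environment)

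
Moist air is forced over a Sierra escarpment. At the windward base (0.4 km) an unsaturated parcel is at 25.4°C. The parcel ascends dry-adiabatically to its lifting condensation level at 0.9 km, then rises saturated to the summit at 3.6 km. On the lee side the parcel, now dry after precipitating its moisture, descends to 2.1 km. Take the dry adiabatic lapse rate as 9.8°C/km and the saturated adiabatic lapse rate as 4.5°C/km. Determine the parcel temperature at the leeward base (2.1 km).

400 → 900 m (dry, 9.8°C/km): ΔT = -9.8 × 0.5 = -4.9°C → T = 20.5°C
900 → 3600 m (saturated, 4.5°C/km): ΔT = -4.5 × 2.7 = -12.15°C → T = 8.35°C
3600 → 2100 m (dry descent, 9.8°C/km): ΔT = +9.8 × 1.5 = +14.7°C → T = 23.05°C

23.05°C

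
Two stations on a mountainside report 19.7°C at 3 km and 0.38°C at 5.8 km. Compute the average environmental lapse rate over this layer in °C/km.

Γ = −ΔT/Δz = (19.7 − 0.38) / (5800 − 3000) m
  = 19.32°C / 2.8 km = 6.9°C/km

6.9°C/km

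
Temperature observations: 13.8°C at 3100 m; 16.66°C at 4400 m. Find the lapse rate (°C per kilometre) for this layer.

Γ = −ΔT/Δz = (13.8 − 16.66) / (4400 − 3100) m
  = -2.86°C / 1.3 km = -2.2°C/km

-2.2°C/km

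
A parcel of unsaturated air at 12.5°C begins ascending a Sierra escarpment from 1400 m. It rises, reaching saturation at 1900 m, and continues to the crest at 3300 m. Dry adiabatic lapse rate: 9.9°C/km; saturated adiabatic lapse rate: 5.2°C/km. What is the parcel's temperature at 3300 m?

0.27°C

1400 → 1900 m (dry, 9.9°C/km): ΔT = -9.9 × 0.5 = -4.95°C → T = 7.55°C
1900 → 3300 m (saturated, 5.2°C/km): ΔT = -5.2 × 1.4 = -7.28°C → T = 0.27°C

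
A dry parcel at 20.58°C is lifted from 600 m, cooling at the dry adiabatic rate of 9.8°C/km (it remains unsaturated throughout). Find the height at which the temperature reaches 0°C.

2700 m

Height above start = (20.58 − 0) / 9.8 = 2.1 km
Altitude = 600 m + 2100 m = 2700 m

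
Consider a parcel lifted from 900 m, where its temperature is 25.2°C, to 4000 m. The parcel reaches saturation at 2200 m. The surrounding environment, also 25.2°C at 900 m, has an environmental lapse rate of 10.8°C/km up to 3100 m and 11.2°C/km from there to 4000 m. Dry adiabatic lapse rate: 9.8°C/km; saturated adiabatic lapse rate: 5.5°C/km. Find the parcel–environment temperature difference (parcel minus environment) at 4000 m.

Parcel:
  900 → 2200 m (dry, 9.8°C/km): ΔT = -9.8 × 1.3 = -12.74°C → T = 12.46°C
  2200 → 4000 m (saturated, 5.5°C/km): ΔT = -5.5 × 1.8 = -9.9°C → T = 2.56°C
Environment:
  900 → 3100 m (environment, lower layer, 10.8°C/km): ΔT = -10.8 × 2.2 = -23.76°C → T = 1.44°C
  3100 → 4000 m (environment, upper layer, 11.2°C/km): ΔT = -11.2 × 0.9 = -10.08°C → T = -8.64°C
T_parcel − T_env = 2.56 − (-8.64) = +11.2°C

+11.2°C (parcel warmer than environment)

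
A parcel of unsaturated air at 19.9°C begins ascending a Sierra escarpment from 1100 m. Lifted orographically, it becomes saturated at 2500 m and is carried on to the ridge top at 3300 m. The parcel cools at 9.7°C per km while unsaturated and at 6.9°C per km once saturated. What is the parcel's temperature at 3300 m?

1100–2500 m, dry: Δz = 1.4 km ⇒ ΔT = -13.58°C; T = 6.32°C
2500–3300 m, saturated: Δz = 0.8 km ⇒ ΔT = -5.52°C; T = 0.8°C

0.8°C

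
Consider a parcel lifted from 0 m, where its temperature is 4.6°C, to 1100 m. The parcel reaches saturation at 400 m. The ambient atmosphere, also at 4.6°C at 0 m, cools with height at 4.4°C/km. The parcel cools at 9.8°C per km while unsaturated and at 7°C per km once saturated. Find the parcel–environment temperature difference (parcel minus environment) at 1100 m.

-3.98°C (parcel cooler than environment)

Parcel:
  Dry to 400 m: -9.8 × 0.4 km = -3.92°C, so T = 0.68°C.
  Saturated to 1100 m: -7 × 0.7 km = -4.9°C, so T = -4.22°C.
Environment:
  Environment to 1100 m: -4.4 × 1.1 km = -4.84°C, so T = -0.24°C.
T_parcel − T_env = -4.22 − (-0.24) = -3.98°C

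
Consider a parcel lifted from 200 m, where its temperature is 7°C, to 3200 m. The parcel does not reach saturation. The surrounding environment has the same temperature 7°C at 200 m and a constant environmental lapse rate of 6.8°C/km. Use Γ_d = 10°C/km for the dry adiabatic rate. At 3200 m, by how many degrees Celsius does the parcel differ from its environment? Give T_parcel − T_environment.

Parcel:
  200–3200 m, dry: Δz = 3 km ⇒ ΔT = -30°C; T = -23°C
Environment:
  200–3200 m, environment: Δz = 3 km ⇒ ΔT = -20.4°C; T = -13.4°C
T_parcel − T_env = -23 − (-13.4) = -9.6°C

-9.6°C (parcel cooler than environment)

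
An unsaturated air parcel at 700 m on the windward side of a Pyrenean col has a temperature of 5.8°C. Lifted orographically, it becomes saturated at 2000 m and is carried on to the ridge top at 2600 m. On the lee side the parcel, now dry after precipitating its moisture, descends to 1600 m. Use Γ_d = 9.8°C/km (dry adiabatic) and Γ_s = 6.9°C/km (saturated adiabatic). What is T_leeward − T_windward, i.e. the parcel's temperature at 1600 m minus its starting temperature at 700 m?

-7.08°C

700–2000 m, dry: Δz = 1.3 km ⇒ ΔT = -12.74°C; T = -6.94°C
2000–2600 m, saturated: Δz = 0.6 km ⇒ ΔT = -4.14°C; T = -11.08°C
2600–1600 m, dry descent: Δz = 1 km ⇒ ΔT = +9.8°C; T = -1.28°C
Net change vs windward start: -1.28 − 5.8 = -7.08°C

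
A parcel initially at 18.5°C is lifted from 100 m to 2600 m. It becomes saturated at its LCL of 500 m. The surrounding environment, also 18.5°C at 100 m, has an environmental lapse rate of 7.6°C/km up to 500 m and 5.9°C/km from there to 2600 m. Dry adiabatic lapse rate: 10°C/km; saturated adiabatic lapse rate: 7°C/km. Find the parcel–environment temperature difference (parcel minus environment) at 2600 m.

Parcel:
  100 → 500 m (dry, 10°C/km): ΔT = -10 × 0.4 = -4°C → T = 14.5°C
  500 → 2600 m (saturated, 7°C/km): ΔT = -7 × 2.1 = -14.7°C → T = -0.2°C
Environment:
  100 → 500 m (environment, lower layer, 7.6°C/km): ΔT = -7.6 × 0.4 = -3.04°C → T = 15.46°C
  500 → 2600 m (environment, upper layer, 5.9°C/km): ΔT = -5.9 × 2.1 = -12.39°C → T = 3.07°C
T_parcel − T_env = -0.2 − 3.07 = -3.27°C

-3.27°C (parcel cooler than environment)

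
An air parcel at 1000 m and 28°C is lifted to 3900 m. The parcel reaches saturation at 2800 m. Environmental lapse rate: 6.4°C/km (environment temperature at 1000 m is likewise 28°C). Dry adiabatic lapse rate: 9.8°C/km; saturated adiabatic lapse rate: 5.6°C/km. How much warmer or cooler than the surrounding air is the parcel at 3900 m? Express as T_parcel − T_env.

Parcel:
  From 1000 m to 2800 m (dry): cools by 9.8 × 1.8 = 17.64°C, giving 10.36°C.
  From 2800 m to 3900 m (saturated): cools by 5.6 × 1.1 = 6.16°C, giving 4.2°C.
Environment:
  From 1000 m to 3900 m (environment): cools by 6.4 × 2.9 = 18.56°C, giving 9.44°C.
T_parcel − T_env = 4.2 − 9.44 = -5.24°C

-5.24°C (parcel cooler than environment)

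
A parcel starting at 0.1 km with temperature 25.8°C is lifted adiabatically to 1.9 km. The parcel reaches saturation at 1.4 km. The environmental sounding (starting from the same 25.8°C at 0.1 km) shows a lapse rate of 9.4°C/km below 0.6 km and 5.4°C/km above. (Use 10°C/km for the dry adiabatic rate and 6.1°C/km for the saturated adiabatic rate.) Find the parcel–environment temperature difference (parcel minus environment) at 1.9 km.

-4.33°C (parcel cooler than environment)

Parcel:
  100 → 1400 m (dry, 10°C/km): ΔT = -10 × 1.3 = -13°C → T = 12.8°C
  1400 → 1900 m (saturated, 6.1°C/km): ΔT = -6.1 × 0.5 = -3.05°C → T = 9.75°C
Environment:
  100 → 600 m (environment, lower layer, 9.4°C/km): ΔT = -9.4 × 0.5 = -4.7°C → T = 21.1°C
  600 → 1900 m (environment, upper layer, 5.4°C/km): ΔT = -5.4 × 1.3 = -7.02°C → T = 14.08°C
T_parcel − T_env = 9.75 − 14.08 = -4.33°C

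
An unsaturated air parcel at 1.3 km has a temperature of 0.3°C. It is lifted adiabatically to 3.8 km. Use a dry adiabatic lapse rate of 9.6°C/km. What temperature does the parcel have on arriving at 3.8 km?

-23.7°C

1300–3800 m, dry adiabatic: Δz = 2.5 km ⇒ ΔT = -24°C; T = -23.7°C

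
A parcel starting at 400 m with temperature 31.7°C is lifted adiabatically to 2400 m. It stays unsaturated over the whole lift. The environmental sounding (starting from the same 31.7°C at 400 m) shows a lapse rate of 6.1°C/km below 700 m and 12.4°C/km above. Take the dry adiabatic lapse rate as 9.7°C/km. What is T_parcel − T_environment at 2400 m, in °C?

Parcel:
  From 400 m to 2400 m (dry): cools by 9.7 × 2 = 19.4°C, giving 12.3°C.
Environment:
  From 400 m to 700 m (environment, lower layer): cools by 6.1 × 0.3 = 1.83°C, giving 29.87°C.
  From 700 m to 2400 m (environment, upper layer): cools by 12.4 × 1.7 = 21.08°C, giving 8.79°C.
T_parcel − T_env = 12.3 − 8.79 = +3.51°C

+3.51°C (parcel warmer than environment)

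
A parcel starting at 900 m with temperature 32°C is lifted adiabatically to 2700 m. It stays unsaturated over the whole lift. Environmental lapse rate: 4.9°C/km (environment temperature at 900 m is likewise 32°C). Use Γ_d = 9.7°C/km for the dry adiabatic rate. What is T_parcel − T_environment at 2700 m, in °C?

Parcel:
  900 → 2700 m (dry, 9.7°C/km): ΔT = -9.7 × 1.8 = -17.46°C → T = 14.54°C
Environment:
  900 → 2700 m (environment, 4.9°C/km): ΔT = -4.9 × 1.8 = -8.82°C → T = 23.18°C
T_parcel − T_env = 14.54 − 23.18 = -8.64°C

-8.64°C (parcel cooler than environment)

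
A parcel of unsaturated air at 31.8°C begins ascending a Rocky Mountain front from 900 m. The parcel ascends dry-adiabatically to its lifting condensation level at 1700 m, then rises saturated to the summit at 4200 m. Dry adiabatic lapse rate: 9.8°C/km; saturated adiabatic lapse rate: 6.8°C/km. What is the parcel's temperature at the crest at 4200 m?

6.96°C

900–1700 m, dry: Δz = 0.8 km ⇒ ΔT = -7.84°C; T = 23.96°C
1700–4200 m, saturated: Δz = 2.5 km ⇒ ΔT = -17°C; T = 6.96°C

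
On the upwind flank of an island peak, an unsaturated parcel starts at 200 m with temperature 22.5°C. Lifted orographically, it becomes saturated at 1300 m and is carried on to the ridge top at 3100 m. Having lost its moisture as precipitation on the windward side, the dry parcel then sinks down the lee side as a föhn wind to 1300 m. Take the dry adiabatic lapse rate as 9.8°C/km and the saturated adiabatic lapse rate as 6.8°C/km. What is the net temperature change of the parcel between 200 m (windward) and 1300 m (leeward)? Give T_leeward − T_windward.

-5.38°C

Dry to 1300 m: -9.8 × 1.1 km = -10.78°C, so T = 11.72°C.
Saturated to 3100 m: -6.8 × 1.8 km = -12.24°C, so T = -0.52°C.
Dry descent to 1300 m: +9.8 × 1.8 km = +17.64°C, so T = 17.12°C.
Net change vs windward start: 17.12 − 22.5 = -5.38°C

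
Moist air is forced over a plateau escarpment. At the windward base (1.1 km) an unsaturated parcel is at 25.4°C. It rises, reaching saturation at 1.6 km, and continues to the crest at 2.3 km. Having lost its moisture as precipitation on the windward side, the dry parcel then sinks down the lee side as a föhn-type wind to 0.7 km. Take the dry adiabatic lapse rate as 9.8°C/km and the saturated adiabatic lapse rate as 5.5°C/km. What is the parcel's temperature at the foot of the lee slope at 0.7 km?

1100–1600 m, dry: Δz = 0.5 km ⇒ ΔT = -4.9°C; T = 20.5°C
1600–2300 m, saturated: Δz = 0.7 km ⇒ ΔT = -3.85°C; T = 16.65°C
2300–700 m, dry descent: Δz = 1.6 km ⇒ ΔT = +15.68°C; T = 32.33°C

32.33°C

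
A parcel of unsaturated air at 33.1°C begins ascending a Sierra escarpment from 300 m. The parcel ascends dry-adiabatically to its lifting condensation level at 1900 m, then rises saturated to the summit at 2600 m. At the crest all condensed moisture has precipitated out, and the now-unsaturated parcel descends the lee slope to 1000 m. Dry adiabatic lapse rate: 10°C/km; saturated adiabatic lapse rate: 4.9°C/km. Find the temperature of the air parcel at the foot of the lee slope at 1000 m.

29.67°C

300–1900 m, dry: Δz = 1.6 km ⇒ ΔT = -16°C; T = 17.1°C
1900–2600 m, saturated: Δz = 0.7 km ⇒ ΔT = -3.43°C; T = 13.67°C
2600–1000 m, dry descent: Δz = 1.6 km ⇒ ΔT = +16°C; T = 29.67°C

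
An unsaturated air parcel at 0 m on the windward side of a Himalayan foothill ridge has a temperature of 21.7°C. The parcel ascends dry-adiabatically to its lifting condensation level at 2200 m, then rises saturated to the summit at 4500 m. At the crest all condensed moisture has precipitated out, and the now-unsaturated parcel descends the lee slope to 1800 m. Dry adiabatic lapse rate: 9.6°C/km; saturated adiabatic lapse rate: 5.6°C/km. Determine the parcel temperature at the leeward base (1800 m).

13.62°C

Dry to 2200 m: -9.6 × 2.2 km = -21.12°C, so T = 0.58°C.
Saturated to 4500 m: -5.6 × 2.3 km = -12.88°C, so T = -12.3°C.
Dry descent to 1800 m: +9.6 × 2.7 km = +25.92°C, so T = 13.62°C.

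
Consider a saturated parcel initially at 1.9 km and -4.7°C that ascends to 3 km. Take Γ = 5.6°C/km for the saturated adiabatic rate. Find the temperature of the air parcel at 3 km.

Saturated adiabatic to 3000 m: -5.6 × 1.1 km = -6.16°C, so T = -10.86°C.

-10.86°C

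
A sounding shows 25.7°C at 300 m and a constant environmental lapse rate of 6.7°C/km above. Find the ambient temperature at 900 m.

300–900 m, environmental: Δz = 0.6 km ⇒ ΔT = -4.02°C; T = 21.68°C

21.68°C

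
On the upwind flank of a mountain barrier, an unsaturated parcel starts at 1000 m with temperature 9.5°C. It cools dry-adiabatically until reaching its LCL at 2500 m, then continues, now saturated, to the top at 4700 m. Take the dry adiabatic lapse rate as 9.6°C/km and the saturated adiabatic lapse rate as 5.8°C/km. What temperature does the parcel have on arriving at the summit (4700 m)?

-17.66°C

1000–2500 m, dry: Δz = 1.5 km ⇒ ΔT = -14.4°C; T = -4.9°C
2500–4700 m, saturated: Δz = 2.2 km ⇒ ΔT = -12.76°C; T = -17.66°C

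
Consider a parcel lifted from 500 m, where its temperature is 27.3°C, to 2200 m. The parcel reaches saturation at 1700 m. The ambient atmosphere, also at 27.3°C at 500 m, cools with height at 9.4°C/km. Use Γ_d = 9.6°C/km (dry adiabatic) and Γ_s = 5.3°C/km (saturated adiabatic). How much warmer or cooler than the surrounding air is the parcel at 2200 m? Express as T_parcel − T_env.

+1.81°C (parcel warmer than environment)

Parcel:
  From 500 m to 1700 m (dry): cools by 9.6 × 1.2 = 11.52°C, giving 15.78°C.
  From 1700 m to 2200 m (saturated): cools by 5.3 × 0.5 = 2.65°C, giving 13.13°C.
Environment:
  From 500 m to 2200 m (environment): cools by 9.4 × 1.7 = 15.98°C, giving 11.32°C.
T_parcel − T_env = 13.13 − 11.32 = +1.81°C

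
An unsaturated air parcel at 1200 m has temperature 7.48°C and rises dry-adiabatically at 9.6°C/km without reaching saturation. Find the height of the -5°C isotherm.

Height above start = (7.48 − (-5)) / 9.6 = 1.3 km
Altitude = 1200 m + 1300 m = 2500 m

2500 m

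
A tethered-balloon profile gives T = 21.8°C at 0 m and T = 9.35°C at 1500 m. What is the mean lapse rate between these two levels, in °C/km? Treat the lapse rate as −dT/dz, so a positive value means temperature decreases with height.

8.3°C/km

Γ = −ΔT/Δz = (21.8 − 9.35) / (1500 − 0) m
  = 12.45°C / 1.5 km = 8.3°C/km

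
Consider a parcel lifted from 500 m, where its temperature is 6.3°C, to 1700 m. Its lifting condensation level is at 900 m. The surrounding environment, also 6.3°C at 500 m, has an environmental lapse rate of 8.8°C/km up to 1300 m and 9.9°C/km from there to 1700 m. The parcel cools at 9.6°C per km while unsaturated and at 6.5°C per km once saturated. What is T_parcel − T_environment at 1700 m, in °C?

+1.96°C (parcel warmer than environment)

Parcel:
  500–900 m, dry: Δz = 0.4 km ⇒ ΔT = -3.84°C; T = 2.46°C
  900–1700 m, saturated: Δz = 0.8 km ⇒ ΔT = -5.2°C; T = -2.74°C
Environment:
  500–1300 m, environment, lower layer: Δz = 0.8 km ⇒ ΔT = -7.04°C; T = -0.74°C
  1300–1700 m, environment, upper layer: Δz = 0.4 km ⇒ ΔT = -3.96°C; T = -4.7°C
T_parcel − T_env = -2.74 − (-4.7) = +1.96°C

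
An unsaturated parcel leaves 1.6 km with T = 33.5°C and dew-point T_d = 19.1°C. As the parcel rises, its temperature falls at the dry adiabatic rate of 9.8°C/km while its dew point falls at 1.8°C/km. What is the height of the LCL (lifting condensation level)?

T and T_d converge at 9.8 − 1.8 = 8°C per km
Height above start = (33.5 − 19.1) / 8 = 1.8 km
LCL altitude = 1600 m + 1800 m = 3400 m

3.4 km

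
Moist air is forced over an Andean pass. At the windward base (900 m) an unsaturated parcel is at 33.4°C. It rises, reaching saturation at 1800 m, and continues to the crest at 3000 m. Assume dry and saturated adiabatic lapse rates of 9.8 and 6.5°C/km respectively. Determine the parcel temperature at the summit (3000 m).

900 → 1800 m (dry, 9.8°C/km): ΔT = -9.8 × 0.9 = -8.82°C → T = 24.58°C
1800 → 3000 m (saturated, 6.5°C/km): ΔT = -6.5 × 1.2 = -7.8°C → T = 16.78°C

16.78°C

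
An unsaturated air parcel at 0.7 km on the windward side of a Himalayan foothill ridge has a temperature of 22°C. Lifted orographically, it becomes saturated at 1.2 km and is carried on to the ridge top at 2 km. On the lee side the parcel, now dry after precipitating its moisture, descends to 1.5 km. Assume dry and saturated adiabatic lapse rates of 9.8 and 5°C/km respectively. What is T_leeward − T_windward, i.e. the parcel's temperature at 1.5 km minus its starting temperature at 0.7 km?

-4°C

700 → 1200 m (dry, 9.8°C/km): ΔT = -9.8 × 0.5 = -4.9°C → T = 17.1°C
1200 → 2000 m (saturated, 5°C/km): ΔT = -5 × 0.8 = -4°C → T = 13.1°C
2000 → 1500 m (dry descent, 9.8°C/km): ΔT = +9.8 × 0.5 = +4.9°C → T = 18°C
Net change vs windward start: 18 − 22 = -4°C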